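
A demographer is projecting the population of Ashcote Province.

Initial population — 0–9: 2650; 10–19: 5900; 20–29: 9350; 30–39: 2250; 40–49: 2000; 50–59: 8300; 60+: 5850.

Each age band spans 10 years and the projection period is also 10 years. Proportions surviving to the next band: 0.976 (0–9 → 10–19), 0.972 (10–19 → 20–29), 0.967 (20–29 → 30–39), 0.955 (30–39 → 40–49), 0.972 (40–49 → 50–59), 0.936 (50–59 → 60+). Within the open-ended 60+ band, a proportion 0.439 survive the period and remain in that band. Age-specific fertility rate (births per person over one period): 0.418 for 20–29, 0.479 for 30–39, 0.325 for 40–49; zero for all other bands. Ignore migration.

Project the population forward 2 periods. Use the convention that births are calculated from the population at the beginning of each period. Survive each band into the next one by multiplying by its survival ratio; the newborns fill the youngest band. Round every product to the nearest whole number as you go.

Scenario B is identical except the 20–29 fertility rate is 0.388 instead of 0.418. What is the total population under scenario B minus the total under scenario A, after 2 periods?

-446

(Bands numbered youngest = 1 to oldest = 7.)
After projecting period 1:
Births: 9350 * 0.418 = 3908 ; 2250 * 0.479 = 1078 ; 2000 * 0.325 = 650 → 5636
Band 2: 2650 * 0.976 = 2586
Band 3: 5900 * 0.972 = 5735
Band 4: 9350 * 0.967 = 9041
Band 5: 2250 * 0.955 = 2149
Band 6: 2000 * 0.972 = 1944
Band 7: 8300 * 0.936 + 5850 * 0.439 = 7769 + 2568 = 10337
Giving 5636 / 2586 / 5735 / 9041 / 2149 / 1944 / 10337.
After projecting period 2:
Births: 5735 * 0.418 = 2397 ; 9041 * 0.479 = 4331 ; 2149 * 0.325 = 698 → 7426
Band 2: 5636 * 0.976 = 5501
Band 3: 2586 * 0.972 = 2514
Band 4: 5735 * 0.967 = 5546
Band 5: 9041 * 0.955 = 8634
Band 6: 2149 * 0.972 = 2089
Band 7: 1944 * 0.936 + 10337 * 0.439 = 1820 + 4538 = 6358
Giving 7426 / 5501 / 2514 / 5546 / 8634 / 2089 / 6358.
Scenario A total after 2 periods: 38068
Scenario B projection —
After projecting period 1:
Births: 9350 * 0.388 = 3628 ; 2250 * 0.479 = 1078 ; 2000 * 0.325 = 650 → 5356
Band 2: 2650 * 0.976 = 2586
Band 3: 5900 * 0.972 = 5735
Band 4: 9350 * 0.967 = 9041
Band 5: 2250 * 0.955 = 2149
Band 6: 2000 * 0.972 = 1944
Band 7: 8300 * 0.936 + 5850 * 0.439 = 7769 + 2568 = 10337
Giving 5356 / 2586 / 5735 / 9041 / 2149 / 1944 / 10337.
After projecting period 2:
Births: 5735 * 0.388 = 2225 ; 9041 * 0.479 = 4331 ; 2149 * 0.325 = 698 → 7254
Band 2: 5356 * 0.976 = 5227
Band 3: 2586 * 0.972 = 2514
Band 4: 5735 * 0.967 = 5546
Band 5: 9041 * 0.955 = 8634
Band 6: 2149 * 0.972 = 2089
Band 7: 1944 * 0.936 + 10337 * 0.439 = 1820 + 4538 = 6358
Giving 7254 / 5227 / 2514 / 5546 / 8634 / 2089 / 6358.
Scenario B total after 2 periods: 37622
Difference B − A = 37622 − 38068 = -446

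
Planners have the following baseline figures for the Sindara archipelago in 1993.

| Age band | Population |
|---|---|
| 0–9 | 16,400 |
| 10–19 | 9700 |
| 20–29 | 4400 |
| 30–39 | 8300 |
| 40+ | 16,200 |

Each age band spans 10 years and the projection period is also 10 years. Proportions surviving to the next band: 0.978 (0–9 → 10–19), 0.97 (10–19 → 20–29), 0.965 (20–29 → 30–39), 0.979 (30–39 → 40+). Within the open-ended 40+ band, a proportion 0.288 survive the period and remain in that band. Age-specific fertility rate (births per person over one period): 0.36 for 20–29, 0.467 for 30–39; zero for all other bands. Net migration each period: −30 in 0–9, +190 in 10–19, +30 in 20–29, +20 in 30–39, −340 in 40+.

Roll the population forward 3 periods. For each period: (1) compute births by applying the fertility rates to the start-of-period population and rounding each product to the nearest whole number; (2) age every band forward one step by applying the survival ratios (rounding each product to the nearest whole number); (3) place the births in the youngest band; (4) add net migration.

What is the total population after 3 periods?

After projecting period 1:
Births: 4400 × 0.36 = 1584  |  8300 × 0.467 = 3876 → total 5460
10–19: 16400 × 0.978 = 16039
20–29: 9700 × 0.97 = 9409
30–39: 4400 × 0.965 = 4246
40+: 8300 × 0.979 + 16200 × 0.288 = 8126 + 4666 = 12792
Net migration: 0–9 − 30 → 5430; 10–19 + 190 → 16229; 20–29 + 30 → 9439; 30–39 + 20 → 4266; 40+ − 340 → 12452
End of period: [5430, 16229, 9439, 4266, 12452]
After projecting period 2:
Births: 9439 × 0.36 = 3398  |  4266 × 0.467 = 1992 → total 5390
10–19: 5430 × 0.978 = 5311
20–29: 16229 × 0.97 = 15742
30–39: 9439 × 0.965 = 9109
40+: 4266 × 0.979 + 12452 × 0.288 = 4176 + 3586 = 7762
Net migration: 0–9 − 30 → 5360; 10–19 + 190 → 5501; 20–29 + 30 → 15772; 30–39 + 20 → 9129; 40+ − 340 → 7422
End of period: [5360, 5501, 15772, 9129, 7422]
After projecting period 3:
Births: 15772 × 0.36 = 5678  |  9129 × 0.467 = 4263 → total 9941
10–19: 5360 × 0.978 = 5242
20–29: 5501 × 0.97 = 5336
30–39: 15772 × 0.965 = 15220
40+: 9129 × 0.979 + 7422 × 0.288 = 8937 + 2138 = 11075
Net migration: 0–9 − 30 → 9911; 10–19 + 190 → 5432; 20–29 + 30 → 5366; 30–39 + 20 → 15240; 40+ − 340 → 10735
End of period: [9911, 5432, 5366, 15240, 10735]
Total after period 3: 9911 + 5432 + 5366 + 15240 + 10735 = 46684

46684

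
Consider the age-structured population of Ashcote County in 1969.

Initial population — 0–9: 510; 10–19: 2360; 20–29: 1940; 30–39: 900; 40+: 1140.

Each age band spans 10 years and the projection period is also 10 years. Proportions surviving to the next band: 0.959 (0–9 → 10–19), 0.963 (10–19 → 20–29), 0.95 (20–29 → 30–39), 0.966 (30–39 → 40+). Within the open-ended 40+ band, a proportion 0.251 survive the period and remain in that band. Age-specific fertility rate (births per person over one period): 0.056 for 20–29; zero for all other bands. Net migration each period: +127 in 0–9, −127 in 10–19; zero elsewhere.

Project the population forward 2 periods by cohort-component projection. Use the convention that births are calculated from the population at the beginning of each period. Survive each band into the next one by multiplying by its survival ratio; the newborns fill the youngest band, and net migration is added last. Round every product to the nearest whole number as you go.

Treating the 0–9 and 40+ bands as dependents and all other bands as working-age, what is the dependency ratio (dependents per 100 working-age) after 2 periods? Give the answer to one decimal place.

Period 1.
Births: 1940 × 0.056 = 109
10–19: 510 × 0.959 = 489
20–29: 2360 × 0.963 = 2273
30–39: 1940 × 0.95 = 1843
40+: 900 × 0.966 + 1140 × 0.251 = 869 + 286 = 1155
Net migration: 0–9 + 127 → 236; 10–19 − 127 → 362
End of period: [236, 362, 2273, 1843, 1155]
Period 2.
Births: 2273 × 0.056 = 127
10–19: 236 × 0.959 = 226
20–29: 362 × 0.963 = 349
30–39: 2273 × 0.95 = 2159
40+: 1843 × 0.966 + 1155 × 0.251 = 1780 + 290 = 2070
Net migration: 0–9 + 127 → 254; 10–19 − 127 → 99
End of period: [254, 99, 349, 2159, 2070]
Dependents (band 0–9 + band 40+) = 254 + 2070 = 2324; working-age = 2607; ratio = 2324/2607 × 100 = 89.1

89.1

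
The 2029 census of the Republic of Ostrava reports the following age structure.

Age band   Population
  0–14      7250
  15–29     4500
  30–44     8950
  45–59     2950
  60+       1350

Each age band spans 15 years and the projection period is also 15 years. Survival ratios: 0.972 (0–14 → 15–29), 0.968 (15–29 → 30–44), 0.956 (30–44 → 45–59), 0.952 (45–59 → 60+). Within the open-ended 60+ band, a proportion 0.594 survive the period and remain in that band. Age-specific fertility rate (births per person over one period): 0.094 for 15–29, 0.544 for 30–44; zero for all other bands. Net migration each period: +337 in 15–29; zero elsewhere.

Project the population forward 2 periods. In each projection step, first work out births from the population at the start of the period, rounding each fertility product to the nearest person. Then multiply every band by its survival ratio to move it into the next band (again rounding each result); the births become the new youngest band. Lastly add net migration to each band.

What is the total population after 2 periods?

Let band 1 be 0–14 through band 5 = 60+.
Period 1:
Births: 4500 * 0.094 = 423, 8950 * 0.544 = 4869 → 5292
Band 2: 7250 * 0.972 = 7047
Band 3: 4500 * 0.968 = 4356
Band 4: 8950 * 0.956 = 8556
Band 5: 2950 * 0.952 + 1350 * 0.594 = 2808 + 802 = 3610
Net migration: Band 2 + 337 → 7384
Giving 5292 / 7384 / 4356 / 8556 / 3610.
Period 2:
Births: 7384 * 0.094 = 694, 4356 * 0.544 = 2370 → 3064
Band 2: 5292 * 0.972 = 5144
Band 3: 7384 * 0.968 = 7148
Band 4: 4356 * 0.956 = 4164
Band 5: 8556 * 0.952 + 3610 * 0.594 = 8145 + 2144 = 10289
Net migration: Band 2 + 337 → 5481
Giving 3064 / 5481 / 7148 / 4164 / 10289.
Total after period 2: 3064 + 5481 + 7148 + 4164 + 10289 = 30146

30146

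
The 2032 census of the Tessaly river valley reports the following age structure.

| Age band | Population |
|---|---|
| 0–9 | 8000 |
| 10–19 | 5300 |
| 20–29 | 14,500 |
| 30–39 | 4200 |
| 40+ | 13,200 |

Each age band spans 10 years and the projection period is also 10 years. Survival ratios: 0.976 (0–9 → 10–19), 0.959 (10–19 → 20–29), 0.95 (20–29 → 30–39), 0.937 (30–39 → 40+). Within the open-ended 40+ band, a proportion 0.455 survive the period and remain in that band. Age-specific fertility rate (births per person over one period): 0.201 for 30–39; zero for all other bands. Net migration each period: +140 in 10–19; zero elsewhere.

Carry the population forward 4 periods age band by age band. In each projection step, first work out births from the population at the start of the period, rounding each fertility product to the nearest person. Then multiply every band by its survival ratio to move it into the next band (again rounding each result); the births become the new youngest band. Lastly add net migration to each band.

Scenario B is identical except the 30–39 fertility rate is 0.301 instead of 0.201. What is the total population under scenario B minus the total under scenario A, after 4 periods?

Numbering the bands 1..5 from youngest to oldest:
— Period 1 —
Births: 4200 × 0.201 = 844
Band 2: 8000 × 0.976 = 7808
Band 3: 5300 × 0.959 = 5083
Band 4: 14500 × 0.95 = 13775
Band 5: 4200 × 0.937 + 13200 × 0.455 = 3935 + 6006 = 9941
Net migration: Band 2 + 140 → 7948
Population now: 0–9=844, 10–19=7948, 20–29=5083, 30–39=13775, 40+=9941
— Period 2 —
Births: 13775 × 0.201 = 2769
Band 2: 844 × 0.976 = 824
Band 3: 7948 × 0.959 = 7622
Band 4: 5083 × 0.95 = 4829
Band 5: 13775 × 0.937 + 9941 × 0.455 = 12907 + 4523 = 17430
Net migration: Band 2 + 140 → 964
Population now: 0–9=2769, 10–19=964, 20–29=7622, 30–39=4829, 40+=17430
— Period 3 —
Births: 4829 × 0.201 = 971
Band 2: 2769 × 0.976 = 2703
Band 3: 964 × 0.959 = 924
Band 4: 7622 × 0.95 = 7241
Band 5: 4829 × 0.937 + 17430 × 0.455 = 4525 + 7931 = 12456
Net migration: Band 2 + 140 → 2843
Population now: 0–9=971, 10–19=2843, 20–29=924, 30–39=7241, 40+=12456
— Period 4 —
Births: 7241 × 0.201 = 1455
Band 2: 971 × 0.976 = 948
Band 3: 2843 × 0.959 = 2726
Band 4: 924 × 0.95 = 878
Band 5: 7241 × 0.937 + 12456 × 0.455 = 6785 + 5667 = 12452
Net migration: Band 2 + 140 → 1088
Population now: 0–9=1455, 10–19=1088, 20–29=2726, 30–39=878, 40+=12452
Scenario A total after 4 periods: 18599
Scenario B projection —
— Period 1 —
Births: 4200 × 0.301 = 1264
Band 2: 8000 × 0.976 = 7808
Band 3: 5300 × 0.959 = 5083
Band 4: 14500 × 0.95 = 13775
Band 5: 4200 × 0.937 + 13200 × 0.455 = 3935 + 6006 = 9941
Net migration: Band 2 + 140 → 7948
Population now: 0–9=1264, 10–19=7948, 20–29=5083, 30–39=13775, 40+=9941
— Period 2 —
Births: 13775 × 0.301 = 4146
Band 2: 1264 × 0.976 = 1234
Band 3: 7948 × 0.959 = 7622
Band 4: 5083 × 0.95 = 4829
Band 5: 13775 × 0.937 + 9941 × 0.455 = 12907 + 4523 = 17430
Net migration: Band 2 + 140 → 1374
Population now: 0–9=4146, 10–19=1374, 20–29=7622, 30–39=4829, 40+=17430
— Period 3 —
Births: 4829 × 0.301 = 1454
Band 2: 4146 × 0.976 = 4046
Band 3: 1374 × 0.959 = 1318
Band 4: 7622 × 0.95 = 7241
Band 5: 4829 × 0.937 + 17430 × 0.455 = 4525 + 7931 = 12456
Net migration: Band 2 + 140 → 4186
Population now: 0–9=1454, 10–19=4186, 20–29=1318, 30–39=7241, 40+=12456
— Period 4 —
Births: 7241 × 0.301 = 2180
Band 2: 1454 × 0.976 = 1419
Band 3: 4186 × 0.959 = 4014
Band 4: 1318 × 0.95 = 1252
Band 5: 7241 × 0.937 + 12456 × 0.455 = 6785 + 5667 = 12452
Net migration: Band 2 + 140 → 1559
Population now: 0–9=2180, 10–19=1559, 20–29=4014, 30–39=1252, 40+=12452
Scenario B total after 4 periods: 21457
Difference B − A = 21457 − 18599 = 2858

2858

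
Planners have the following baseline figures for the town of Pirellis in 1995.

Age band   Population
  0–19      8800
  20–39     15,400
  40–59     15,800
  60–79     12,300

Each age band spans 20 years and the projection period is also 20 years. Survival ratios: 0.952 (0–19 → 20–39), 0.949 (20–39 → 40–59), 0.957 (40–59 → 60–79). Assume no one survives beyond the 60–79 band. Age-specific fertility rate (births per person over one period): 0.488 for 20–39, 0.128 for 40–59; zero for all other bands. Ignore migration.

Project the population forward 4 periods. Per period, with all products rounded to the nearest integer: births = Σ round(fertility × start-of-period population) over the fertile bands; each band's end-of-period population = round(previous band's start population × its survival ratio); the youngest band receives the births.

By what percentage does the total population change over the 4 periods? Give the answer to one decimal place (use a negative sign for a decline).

-56.6

Call the groups 1 to 4, youngest first.
Period 1:
Births: 15400 * 0.488 = 7515, 15800 * 0.128 = 2022 → total 9537
Group 2: 8800 * 0.952 = 8378
Group 3: 15400 * 0.949 = 14615
Group 4: 15800 * 0.957 = 15121
Giving 9537 / 8378 / 14615 / 15121.
Period 2:
Births: 8378 * 0.488 = 4088, 14615 * 0.128 = 1871 → total 5959
Group 2: 9537 * 0.952 = 9079
Group 3: 8378 * 0.949 = 7951
Group 4: 14615 * 0.957 = 13987
Giving 5959 / 9079 / 7951 / 13987.
Period 3:
Births: 9079 * 0.488 = 4431, 7951 * 0.128 = 1018 → total 5449
Group 2: 5959 * 0.952 = 5673
Group 3: 9079 * 0.949 = 8616
Group 4: 7951 * 0.957 = 7609
Giving 5449 / 5673 / 8616 / 7609.
Period 4:
Births: 5673 * 0.488 = 2768, 8616 * 0.128 = 1103 → total 3871
Group 2: 5449 * 0.952 = 5187
Group 3: 5673 * 0.949 = 5384
Group 4: 8616 * 0.957 = 8246
Giving 3871 / 5187 / 5384 / 8246.
Total: 52300 → 22688; change = -29612; percentage change = -56.6%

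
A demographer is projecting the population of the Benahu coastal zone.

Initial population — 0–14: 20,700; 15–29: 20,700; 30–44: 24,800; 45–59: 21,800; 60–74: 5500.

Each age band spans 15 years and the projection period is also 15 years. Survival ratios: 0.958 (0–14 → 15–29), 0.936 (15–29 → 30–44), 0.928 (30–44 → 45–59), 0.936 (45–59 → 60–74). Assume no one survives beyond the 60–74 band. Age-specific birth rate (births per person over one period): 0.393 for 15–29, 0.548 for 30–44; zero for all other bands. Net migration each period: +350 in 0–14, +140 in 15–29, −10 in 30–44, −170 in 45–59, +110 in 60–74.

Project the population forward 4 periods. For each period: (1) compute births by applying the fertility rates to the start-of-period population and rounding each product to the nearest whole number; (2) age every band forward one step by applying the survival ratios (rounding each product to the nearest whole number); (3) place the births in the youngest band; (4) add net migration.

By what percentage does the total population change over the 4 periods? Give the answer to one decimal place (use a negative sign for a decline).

-5.7

Call the groups 1 to 5, youngest first.
After projecting period 1:
Births: 20700 × 0.393 = 8135, 24800 × 0.548 = 13590 → 21725
Group 2: 20700 × 0.958 = 19831
Group 3: 20700 × 0.936 = 19375
Group 4: 24800 × 0.928 = 23014
Group 5: 21800 × 0.936 = 20405
Net migration: Group 1 + 350 → 22075; Group 2 + 140 → 19971; Group 3 − 10 → 19365; Group 4 − 170 → 22844; Group 5 + 110 → 20515
End of period: [22075, 19971, 19365, 22844, 20515]
After projecting period 2:
Births: 19971 × 0.393 = 7849, 19365 × 0.548 = 10612 → 18461
Group 2: 22075 × 0.958 = 21148
Group 3: 19971 × 0.936 = 18693
Group 4: 19365 × 0.928 = 17971
Group 5: 22844 × 0.936 = 21382
Net migration: Group 1 + 350 → 18811; Group 2 + 140 → 21288; Group 3 − 10 → 18683; Group 4 − 170 → 17801; Group 5 + 110 → 21492
End of period: [18811, 21288, 18683, 17801, 21492]
After projecting period 3:
Births: 21288 × 0.393 = 8366, 18683 × 0.548 = 10238 → 18604
Group 2: 18811 × 0.958 = 18021
Group 3: 21288 × 0.936 = 19926
Group 4: 18683 × 0.928 = 17338
Group 5: 17801 × 0.936 = 16662
Net migration: Group 1 + 350 → 18954; Group 2 + 140 → 18161; Group 3 − 10 → 19916; Group 4 − 170 → 17168; Group 5 + 110 → 16772
End of period: [18954, 18161, 19916, 17168, 16772]
After projecting period 4:
Births: 18161 × 0.393 = 7137, 19916 × 0.548 = 10914 → 18051
Group 2: 18954 × 0.958 = 18158
Group 3: 18161 × 0.936 = 16999
Group 4: 19916 × 0.928 = 18482
Group 5: 17168 × 0.936 = 16069
Net migration: Group 1 + 350 → 18401; Group 2 + 140 → 18298; Group 3 − 10 → 16989; Group 4 − 170 → 18312; Group 5 + 110 → 16179
End of period: [18401, 18298, 16989, 18312, 16179]
Total: 93500 → 88179; change = -5321; percentage change = -5.7%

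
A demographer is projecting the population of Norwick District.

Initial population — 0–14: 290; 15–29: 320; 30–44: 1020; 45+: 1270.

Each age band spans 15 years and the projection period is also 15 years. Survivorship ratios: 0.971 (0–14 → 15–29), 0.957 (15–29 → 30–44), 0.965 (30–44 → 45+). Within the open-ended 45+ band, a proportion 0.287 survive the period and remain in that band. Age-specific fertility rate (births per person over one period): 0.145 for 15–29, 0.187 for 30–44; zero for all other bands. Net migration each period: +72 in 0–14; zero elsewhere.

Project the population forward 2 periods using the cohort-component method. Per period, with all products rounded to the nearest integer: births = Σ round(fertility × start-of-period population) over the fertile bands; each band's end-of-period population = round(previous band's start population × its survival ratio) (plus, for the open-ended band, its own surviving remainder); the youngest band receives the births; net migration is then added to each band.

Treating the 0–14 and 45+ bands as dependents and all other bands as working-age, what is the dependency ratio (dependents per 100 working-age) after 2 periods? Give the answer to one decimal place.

Period 1:
Births: 320 * 0.145 = 46, 1020 * 0.187 = 191 → total 237
15–29: 290 * 0.971 = 282
30–44: 320 * 0.957 = 306
45+: 1020 * 0.965 + 1270 * 0.287 = 984 + 364 = 1348
Net migration: 0–14 + 72 → 309
Giving 309 / 282 / 306 / 1348.
Period 2:
Births: 282 * 0.145 = 41, 306 * 0.187 = 57 → total 98
15–29: 309 * 0.971 = 300
30–44: 282 * 0.957 = 270
45+: 306 * 0.965 + 1348 * 0.287 = 295 + 387 = 682
Net migration: 0–14 + 72 → 170
Giving 170 / 300 / 270 / 682.
Dependents (band 0–14 + band 45+) = 170 + 682 = 852; working-age = 570; ratio = 852/570 × 100 = 149.5

149.5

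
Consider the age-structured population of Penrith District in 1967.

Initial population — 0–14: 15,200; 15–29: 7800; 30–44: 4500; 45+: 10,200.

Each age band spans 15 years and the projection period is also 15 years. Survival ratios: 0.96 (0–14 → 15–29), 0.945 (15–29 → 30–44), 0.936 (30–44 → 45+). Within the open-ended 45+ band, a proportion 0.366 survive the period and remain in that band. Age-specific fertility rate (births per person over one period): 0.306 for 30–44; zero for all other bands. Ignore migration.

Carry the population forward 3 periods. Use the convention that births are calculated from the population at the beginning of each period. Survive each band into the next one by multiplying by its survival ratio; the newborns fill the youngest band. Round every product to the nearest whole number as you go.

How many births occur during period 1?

1377

Period 1:
Births: 4500 * 0.306 = 1377
15–29: 15200 * 0.96 = 14592
30–44: 7800 * 0.945 = 7371
45+: 4500 * 0.936 + 10200 * 0.366 = 4212 + 3733 = 7945
End of period: [1377, 14592, 7371, 7945]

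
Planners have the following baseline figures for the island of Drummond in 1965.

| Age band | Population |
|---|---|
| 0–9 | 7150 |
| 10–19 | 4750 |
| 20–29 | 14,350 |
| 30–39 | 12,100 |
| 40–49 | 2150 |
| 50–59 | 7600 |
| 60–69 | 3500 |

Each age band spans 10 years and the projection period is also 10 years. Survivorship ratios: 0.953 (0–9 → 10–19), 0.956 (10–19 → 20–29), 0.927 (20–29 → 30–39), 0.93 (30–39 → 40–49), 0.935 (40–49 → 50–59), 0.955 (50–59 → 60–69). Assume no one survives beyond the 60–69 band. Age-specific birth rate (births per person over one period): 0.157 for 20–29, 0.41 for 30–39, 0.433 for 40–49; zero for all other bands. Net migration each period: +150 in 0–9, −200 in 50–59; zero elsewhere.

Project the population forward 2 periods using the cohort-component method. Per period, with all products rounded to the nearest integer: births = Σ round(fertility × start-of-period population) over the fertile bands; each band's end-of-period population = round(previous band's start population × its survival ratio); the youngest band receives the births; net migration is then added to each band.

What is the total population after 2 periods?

54241

Call the bands 1 to 7, youngest first.
After projecting period 1:
Births: 14350 * 0.157 = 2253, 12100 * 0.41 = 4961, 2150 * 0.433 = 931 ⇒ total 8145
Band 2: 7150 * 0.953 = 6814
Band 3: 4750 * 0.956 = 4541
Band 4: 14350 * 0.927 = 13302
Band 5: 12100 * 0.93 = 11253
Band 6: 2150 * 0.935 = 2010
Band 7: 7600 * 0.955 = 7258
Net migration: Band 1 + 150 → 8295; Band 6 − 200 → 1810
→ [8295, 6814, 4541, 13302, 11253, 1810, 7258]
After projecting period 2:
Births: 4541 * 0.157 = 713, 13302 * 0.41 = 5454, 11253 * 0.433 = 4873 ⇒ total 11040
Band 2: 8295 * 0.953 = 7905
Band 3: 6814 * 0.956 = 6514
Band 4: 4541 * 0.927 = 4210
Band 5: 13302 * 0.93 = 12371
Band 6: 11253 * 0.935 = 10522
Band 7: 1810 * 0.955 = 1729
Net migration: Band 1 + 150 → 11190; Band 6 − 200 → 10322
→ [11190, 7905, 6514, 4210, 12371, 10322, 1729]
Total after period 2: 11190 + 7905 + 6514 + 4210 + 12371 + 10322 + 1729 = 54241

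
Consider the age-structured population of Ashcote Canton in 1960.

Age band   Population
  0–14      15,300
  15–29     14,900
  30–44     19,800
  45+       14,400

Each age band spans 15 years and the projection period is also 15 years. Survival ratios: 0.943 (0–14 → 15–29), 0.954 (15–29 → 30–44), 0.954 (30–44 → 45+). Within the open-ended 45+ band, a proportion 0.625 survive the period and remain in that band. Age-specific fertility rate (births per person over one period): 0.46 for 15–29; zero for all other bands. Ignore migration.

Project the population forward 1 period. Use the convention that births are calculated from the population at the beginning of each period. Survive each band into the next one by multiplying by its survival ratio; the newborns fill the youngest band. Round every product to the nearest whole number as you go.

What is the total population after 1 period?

(Bands numbered youngest = 1 to oldest = 4.)
Period 1.
Births: 14900 × 0.46 = 6854
Band 2: 15300 × 0.943 = 14428
Band 3: 14900 × 0.954 = 14215
Band 4: 19800 × 0.954 + 14400 × 0.625 = 18889 + 9000 = 27889
→ [6854, 14428, 14215, 27889]
Total after period 1: 6854 + 14428 + 14215 + 27889 = 63386

63386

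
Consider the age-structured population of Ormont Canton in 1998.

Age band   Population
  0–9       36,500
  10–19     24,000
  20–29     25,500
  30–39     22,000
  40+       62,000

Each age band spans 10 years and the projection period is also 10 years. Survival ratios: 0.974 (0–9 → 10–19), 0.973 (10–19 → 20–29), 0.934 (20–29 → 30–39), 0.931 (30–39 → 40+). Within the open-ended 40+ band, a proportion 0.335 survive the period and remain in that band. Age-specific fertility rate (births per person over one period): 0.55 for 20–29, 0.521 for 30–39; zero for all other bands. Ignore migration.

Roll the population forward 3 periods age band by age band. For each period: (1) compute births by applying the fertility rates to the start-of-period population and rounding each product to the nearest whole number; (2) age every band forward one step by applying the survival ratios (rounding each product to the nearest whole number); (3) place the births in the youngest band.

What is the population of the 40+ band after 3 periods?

— Period 1 —
Births: 25500 × 0.55 = 14025  |  22000 × 0.521 = 11462 — total 25487
10–19: 36500 × 0.974 = 35551
20–29: 24000 × 0.973 = 23352
30–39: 25500 × 0.934 = 23817
40+: 22000 × 0.931 + 62000 × 0.335 = 20482 + 20770 = 41252
End of period: [25487, 35551, 23352, 23817, 41252]
— Period 2 —
Births: 23352 × 0.55 = 12844  |  23817 × 0.521 = 12409 — total 25253
10–19: 25487 × 0.974 = 24824
20–29: 35551 × 0.973 = 34591
30–39: 23352 × 0.934 = 21811
40+: 23817 × 0.931 + 41252 × 0.335 = 22174 + 13819 = 35993
End of period: [25253, 24824, 34591, 21811, 35993]
— Period 3 —
Births: 34591 × 0.55 = 19025  |  21811 × 0.521 = 11364 — total 30389
10–19: 25253 × 0.974 = 24596
20–29: 24824 × 0.973 = 24154
30–39: 34591 × 0.934 = 32308
40+: 21811 × 0.931 + 35993 × 0.335 = 20306 + 12058 = 32364
End of period: [30389, 24596, 24154, 32308, 32364]

32364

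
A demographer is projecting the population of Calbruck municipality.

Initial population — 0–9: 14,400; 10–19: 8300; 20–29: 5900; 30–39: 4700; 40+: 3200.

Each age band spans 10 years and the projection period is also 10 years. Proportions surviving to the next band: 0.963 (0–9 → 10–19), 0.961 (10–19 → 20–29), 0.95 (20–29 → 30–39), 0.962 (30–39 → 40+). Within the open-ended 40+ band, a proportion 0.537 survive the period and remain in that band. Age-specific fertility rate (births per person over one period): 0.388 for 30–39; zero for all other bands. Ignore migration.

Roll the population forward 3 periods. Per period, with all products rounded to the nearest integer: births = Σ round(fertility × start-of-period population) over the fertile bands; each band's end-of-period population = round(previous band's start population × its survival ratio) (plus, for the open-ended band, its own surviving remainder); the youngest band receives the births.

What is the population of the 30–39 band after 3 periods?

12660

Call the bands 1 to 5, youngest first.
— Period 1 —
Births: 4700 × 0.388 = 1824
Band 2: 14400 × 0.963 = 13867
Band 3: 8300 × 0.961 = 7976
Band 4: 5900 × 0.95 = 5605
Band 5: 4700 × 0.962 + 3200 × 0.537 = 4521 + 1718 = 6239
Giving 1824 / 13867 / 7976 / 5605 / 6239.
— Period 2 —
Births: 5605 × 0.388 = 2175
Band 2: 1824 × 0.963 = 1757
Band 3: 13867 × 0.961 = 13326
Band 4: 7976 × 0.95 = 7577
Band 5: 5605 × 0.962 + 6239 × 0.537 = 5392 + 3350 = 8742
Giving 2175 / 1757 / 13326 / 7577 / 8742.
— Period 3 —
Births: 7577 × 0.388 = 2940
Band 2: 2175 × 0.963 = 2095
Band 3: 1757 × 0.961 = 1688
Band 4: 13326 × 0.95 = 12660
Band 5: 7577 × 0.962 + 8742 × 0.537 = 7289 + 4694 = 11983
Giving 2940 / 2095 / 1688 / 12660 / 11983.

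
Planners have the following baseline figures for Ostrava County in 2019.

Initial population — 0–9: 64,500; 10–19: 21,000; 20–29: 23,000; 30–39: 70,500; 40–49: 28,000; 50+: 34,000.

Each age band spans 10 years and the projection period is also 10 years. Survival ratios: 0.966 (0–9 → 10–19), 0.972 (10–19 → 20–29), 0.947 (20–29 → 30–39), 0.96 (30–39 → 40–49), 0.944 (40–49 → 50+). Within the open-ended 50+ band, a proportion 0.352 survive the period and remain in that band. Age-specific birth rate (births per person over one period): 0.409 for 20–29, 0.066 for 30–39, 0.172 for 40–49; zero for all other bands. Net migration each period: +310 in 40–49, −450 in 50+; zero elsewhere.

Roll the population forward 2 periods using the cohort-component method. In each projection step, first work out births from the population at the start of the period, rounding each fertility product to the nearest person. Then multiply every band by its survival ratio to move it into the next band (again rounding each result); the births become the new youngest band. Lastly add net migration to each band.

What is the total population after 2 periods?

217918

[period 1]
Births: 23000 × 0.409 = 9407  |  70500 × 0.066 = 4653  |  28000 × 0.172 = 4816 → total 18876
10–19: 64500 × 0.966 = 62307
20–29: 21000 × 0.972 = 20412
30–39: 23000 × 0.947 = 21781
40–49: 70500 × 0.96 = 67680
50+: 28000 × 0.944 + 34000 × 0.352 = 26432 + 11968 = 38400
Net migration: 40–49 + 310 → 67990; 50+ − 450 → 37950
Population now: 0–9=18876, 10–19=62307, 20–29=20412, 30–39=21781, 40–49=67990, 50+=37950
[period 2]
Births: 20412 × 0.409 = 8349  |  21781 × 0.066 = 1438  |  67990 × 0.172 = 11694 → total 21481
10–19: 18876 × 0.966 = 18234
20–29: 62307 × 0.972 = 60562
30–39: 20412 × 0.947 = 19330
40–49: 21781 × 0.96 = 20910
50+: 67990 × 0.944 + 37950 × 0.352 = 64183 + 13358 = 77541
Net migration: 40–49 + 310 → 21220; 50+ − 450 → 77091
Population now: 0–9=21481, 10–19=18234, 20–29=60562, 30–39=19330, 40–49=21220, 50+=77091
Total after period 2: 21481 + 18234 + 60562 + 19330 + 21220 + 77091 = 217918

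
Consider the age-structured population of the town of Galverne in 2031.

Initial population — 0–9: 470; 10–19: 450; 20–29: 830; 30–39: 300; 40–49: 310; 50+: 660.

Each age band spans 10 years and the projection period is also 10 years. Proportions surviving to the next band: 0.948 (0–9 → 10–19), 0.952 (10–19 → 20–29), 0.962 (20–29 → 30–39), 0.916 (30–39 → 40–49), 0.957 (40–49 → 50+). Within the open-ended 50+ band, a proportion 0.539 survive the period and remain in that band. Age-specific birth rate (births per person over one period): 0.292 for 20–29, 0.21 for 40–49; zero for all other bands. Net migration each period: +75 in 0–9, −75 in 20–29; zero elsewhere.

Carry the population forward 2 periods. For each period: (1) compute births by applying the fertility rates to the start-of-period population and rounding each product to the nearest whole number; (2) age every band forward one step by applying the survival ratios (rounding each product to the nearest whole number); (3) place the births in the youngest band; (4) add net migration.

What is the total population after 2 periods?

2634

— Period 1 —
Births: 830 × 0.292 = 242, 310 × 0.21 = 65 — total 307
10–19: 470 × 0.948 = 446
20–29: 450 × 0.952 = 428
30–39: 830 × 0.962 = 798
40–49: 300 × 0.916 = 275
50+: 310 × 0.957 + 660 × 0.539 = 297 + 356 = 653
Net migration: 0–9 + 75 → 382; 20–29 − 75 → 353
→ [382, 446, 353, 798, 275, 653]
— Period 2 —
Births: 353 × 0.292 = 103, 275 × 0.21 = 58 — total 161
10–19: 382 × 0.948 = 362
20–29: 446 × 0.952 = 425
30–39: 353 × 0.962 = 340
40–49: 798 × 0.916 = 731
50+: 275 × 0.957 + 653 × 0.539 = 263 + 352 = 615
Net migration: 0–9 + 75 → 236; 20–29 − 75 → 350
→ [236, 362, 350, 340, 731, 615]
Total after period 2: 236 + 362 + 350 + 340 + 731 + 615 = 2634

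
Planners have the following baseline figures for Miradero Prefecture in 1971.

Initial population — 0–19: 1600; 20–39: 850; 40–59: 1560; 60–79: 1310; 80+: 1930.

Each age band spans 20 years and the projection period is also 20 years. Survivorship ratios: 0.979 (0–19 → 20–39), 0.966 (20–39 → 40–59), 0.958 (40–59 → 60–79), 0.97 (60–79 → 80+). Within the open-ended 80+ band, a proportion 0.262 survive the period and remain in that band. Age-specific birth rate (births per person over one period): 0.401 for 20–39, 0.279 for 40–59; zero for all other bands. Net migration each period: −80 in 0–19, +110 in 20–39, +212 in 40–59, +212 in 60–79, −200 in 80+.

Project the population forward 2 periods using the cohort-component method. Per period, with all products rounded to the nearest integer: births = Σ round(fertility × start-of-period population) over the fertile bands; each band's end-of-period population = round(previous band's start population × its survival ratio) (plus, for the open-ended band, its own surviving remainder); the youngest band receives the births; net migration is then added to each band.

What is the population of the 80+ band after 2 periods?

1868

After projecting period 1:
Births: 850 * 0.401 = 341, 1560 * 0.279 = 435 ⇒ total 776
20–39: 1600 * 0.979 = 1566
40–59: 850 * 0.966 = 821
60–79: 1560 * 0.958 = 1494
80+: 1310 * 0.97 + 1930 * 0.262 = 1271 + 506 = 1777
Net migration: 0–19 − 80 → 696; 20–39 + 110 → 1676; 40–59 + 212 → 1033; 60–79 + 212 → 1706; 80+ − 200 → 1577
Giving 696 / 1676 / 1033 / 1706 / 1577.
After projecting period 2:
Births: 1676 * 0.401 = 672, 1033 * 0.279 = 288 ⇒ total 960
20–39: 696 * 0.979 = 681
40–59: 1676 * 0.966 = 1619
60–79: 1033 * 0.958 = 990
80+: 1706 * 0.97 + 1577 * 0.262 = 1655 + 413 = 2068
Net migration: 0–19 − 80 → 880; 20–39 + 110 → 791; 40–59 + 212 → 1831; 60–79 + 212 → 1202; 80+ − 200 → 1868
Giving 880 / 791 / 1831 / 1202 / 1868.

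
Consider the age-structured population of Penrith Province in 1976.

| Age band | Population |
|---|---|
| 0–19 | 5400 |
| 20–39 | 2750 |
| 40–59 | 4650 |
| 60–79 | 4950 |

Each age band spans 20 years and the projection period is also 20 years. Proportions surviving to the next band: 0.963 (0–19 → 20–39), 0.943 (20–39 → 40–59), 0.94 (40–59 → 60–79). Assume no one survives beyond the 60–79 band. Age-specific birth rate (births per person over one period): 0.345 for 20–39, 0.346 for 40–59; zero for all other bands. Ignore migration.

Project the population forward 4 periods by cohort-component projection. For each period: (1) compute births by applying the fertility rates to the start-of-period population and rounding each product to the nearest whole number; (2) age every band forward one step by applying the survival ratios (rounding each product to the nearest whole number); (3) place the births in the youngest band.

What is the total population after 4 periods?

8778

[period 1]
Births: 2750 * 0.345 = 949, 4650 * 0.346 = 1609 → total 2558
20–39: 5400 * 0.963 = 5200
40–59: 2750 * 0.943 = 2593
60–79: 4650 * 0.94 = 4371
End of period: [2558, 5200, 2593, 4371]
[period 2]
Births: 5200 * 0.345 = 1794, 2593 * 0.346 = 897 → total 2691
20–39: 2558 * 0.963 = 2463
40–59: 5200 * 0.943 = 4904
60–79: 2593 * 0.94 = 2437
End of period: [2691, 2463, 4904, 2437]
[period 3]
Births: 2463 * 0.345 = 850, 4904 * 0.346 = 1697 → total 2547
20–39: 2691 * 0.963 = 2591
40–59: 2463 * 0.943 = 2323
60–79: 4904 * 0.94 = 4610
End of period: [2547, 2591, 2323, 4610]
[period 4]
Births: 2591 * 0.345 = 894, 2323 * 0.346 = 804 → total 1698
20–39: 2547 * 0.963 = 2453
40–59: 2591 * 0.943 = 2443
60–79: 2323 * 0.94 = 2184
End of period: [1698, 2453, 2443, 2184]
Total after period 4: 1698 + 2453 + 2443 + 2184 = 8778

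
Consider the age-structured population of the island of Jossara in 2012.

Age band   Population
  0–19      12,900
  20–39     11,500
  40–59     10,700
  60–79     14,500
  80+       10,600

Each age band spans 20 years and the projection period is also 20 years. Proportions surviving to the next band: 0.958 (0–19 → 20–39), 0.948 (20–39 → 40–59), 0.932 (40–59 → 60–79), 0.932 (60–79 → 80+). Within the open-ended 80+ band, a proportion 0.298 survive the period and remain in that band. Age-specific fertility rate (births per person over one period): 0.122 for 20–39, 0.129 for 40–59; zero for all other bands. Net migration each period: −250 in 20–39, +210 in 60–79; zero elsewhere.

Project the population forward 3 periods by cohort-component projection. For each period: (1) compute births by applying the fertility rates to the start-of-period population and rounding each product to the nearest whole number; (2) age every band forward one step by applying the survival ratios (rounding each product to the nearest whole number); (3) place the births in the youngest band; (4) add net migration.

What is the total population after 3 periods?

Let band 1 be 0–19 through band 5 = 80+.
After projecting period 1:
Births: 11500 × 0.122 = 1403  |  10700 × 0.129 = 1380 → 2783
Band 2: 12900 × 0.958 = 12358
Band 3: 11500 × 0.948 = 10902
Band 4: 10700 × 0.932 = 9972
Band 5: 14500 × 0.932 + 10600 × 0.298 = 13514 + 3159 = 16673
Net migration: Band 2 − 250 → 12108; Band 4 + 210 → 10182
End of period: [2783, 12108, 10902, 10182, 16673]
After projecting period 2:
Births: 12108 × 0.122 = 1477  |  10902 × 0.129 = 1406 → 2883
Band 2: 2783 × 0.958 = 2666
Band 3: 12108 × 0.948 = 11478
Band 4: 10902 × 0.932 = 10161
Band 5: 10182 × 0.932 + 16673 × 0.298 = 9490 + 4969 = 14459
Net migration: Band 2 − 250 → 2416; Band 4 + 210 → 10371
End of period: [2883, 2416, 11478, 10371, 14459]
After projecting period 3:
Births: 2416 × 0.122 = 295  |  11478 × 0.129 = 1481 → 1776
Band 2: 2883 × 0.958 = 2762
Band 3: 2416 × 0.948 = 2290
Band 4: 11478 × 0.932 = 10697
Band 5: 10371 × 0.932 + 14459 × 0.298 = 9666 + 4309 = 13975
Net migration: Band 2 − 250 → 2512; Band 4 + 210 → 10907
End of period: [1776, 2512, 2290, 10907, 13975]
Total after period 3: 1776 + 2512 + 2290 + 10907 + 13975 = 31460

31460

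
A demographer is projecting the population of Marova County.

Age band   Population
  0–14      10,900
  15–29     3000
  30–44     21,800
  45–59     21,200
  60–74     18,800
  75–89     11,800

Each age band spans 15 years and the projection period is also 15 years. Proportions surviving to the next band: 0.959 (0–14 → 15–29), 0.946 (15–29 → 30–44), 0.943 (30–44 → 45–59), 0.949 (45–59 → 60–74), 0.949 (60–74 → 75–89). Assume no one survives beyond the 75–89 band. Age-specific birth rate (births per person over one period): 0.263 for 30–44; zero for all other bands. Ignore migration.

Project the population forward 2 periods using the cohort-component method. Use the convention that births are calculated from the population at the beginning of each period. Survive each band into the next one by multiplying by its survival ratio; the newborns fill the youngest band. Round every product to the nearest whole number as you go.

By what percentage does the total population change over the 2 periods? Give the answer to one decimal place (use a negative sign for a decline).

-34.4

Let band 1 be 0–14 through band 6 = 75–89.
[period 1]
Births: 21800 × 0.263 = 5733
Band 2: 10900 × 0.959 = 10453
Band 3: 3000 × 0.946 = 2838
Band 4: 21800 × 0.943 = 20557
Band 5: 21200 × 0.949 = 20119
Band 6: 18800 × 0.949 = 17841
Giving 5733 / 10453 / 2838 / 20557 / 20119 / 17841.
[period 2]
Births: 2838 × 0.263 = 746
Band 2: 5733 × 0.959 = 5498
Band 3: 10453 × 0.946 = 9889
Band 4: 2838 × 0.943 = 2676
Band 5: 20557 × 0.949 = 19509
Band 6: 20119 × 0.949 = 19093
Giving 746 / 5498 / 9889 / 2676 / 19509 / 19093.
Total: 87500 → 57411; change = -30089; percentage change = -34.4%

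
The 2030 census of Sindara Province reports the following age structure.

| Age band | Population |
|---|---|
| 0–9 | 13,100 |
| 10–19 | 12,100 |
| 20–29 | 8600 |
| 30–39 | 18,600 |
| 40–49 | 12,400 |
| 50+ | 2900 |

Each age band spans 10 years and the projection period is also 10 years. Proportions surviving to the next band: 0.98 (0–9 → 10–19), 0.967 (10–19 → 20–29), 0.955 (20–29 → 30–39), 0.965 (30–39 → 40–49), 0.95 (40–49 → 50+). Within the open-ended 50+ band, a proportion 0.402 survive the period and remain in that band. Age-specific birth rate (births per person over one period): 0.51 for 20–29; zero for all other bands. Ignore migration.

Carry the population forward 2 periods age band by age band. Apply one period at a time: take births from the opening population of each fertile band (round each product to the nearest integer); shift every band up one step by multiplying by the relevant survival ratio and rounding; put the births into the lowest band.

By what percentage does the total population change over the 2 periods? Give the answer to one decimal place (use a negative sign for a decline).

Period 1:
Births: 8600 * 0.51 = 4386
10–19: 13100 * 0.98 = 12838
20–29: 12100 * 0.967 = 11701
30–39: 8600 * 0.955 = 8213
40–49: 18600 * 0.965 = 17949
50+: 12400 * 0.95 + 2900 * 0.402 = 11780 + 1166 = 12946
Population now: 0–9=4386, 10–19=12838, 20–29=11701, 30–39=8213, 40–49=17949, 50+=12946
Period 2:
Births: 11701 * 0.51 = 5968
10–19: 4386 * 0.98 = 4298
20–29: 12838 * 0.967 = 12414
30–39: 11701 * 0.955 = 11174
40–49: 8213 * 0.965 = 7926
50+: 17949 * 0.95 + 12946 * 0.402 = 17052 + 5204 = 22256
Population now: 0–9=5968, 10–19=4298, 20–29=12414, 30–39=11174, 40–49=7926, 50+=22256
Total: 67700 → 64036; change = -3664; percentage change = -5.4%

-5.4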